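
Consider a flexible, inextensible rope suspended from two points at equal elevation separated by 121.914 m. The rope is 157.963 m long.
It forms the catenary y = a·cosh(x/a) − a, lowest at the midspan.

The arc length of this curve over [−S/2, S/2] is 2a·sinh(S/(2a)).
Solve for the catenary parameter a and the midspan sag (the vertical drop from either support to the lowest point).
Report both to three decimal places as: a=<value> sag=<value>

a=47.670 sag=44.582

seed: a₀ = √(S³/(24(L−S))) = √(121.914³/(24·36.049)) = 45.764439
iter 1: u=1.331973  f(a)=+3.336e+00  f'(a)=-1.873e+00  a ← 45.764439 − (+3.336e+00/-1.873e+00) = 47.545480
iter 2: u=1.282078  f(a)=+2.046e-01  f'(a)=-1.650e+00  a ← 47.545480 − (+2.046e-01/-1.650e+00) = 47.669522
iter 3: u=1.278742  f(a)=+8.813e-04  f'(a)=-1.636e+00  a ← 47.669522 − (+8.813e-04/-1.636e+00) = 47.670061
iter 4: u=1.278727  f(a)=+1.650e-08  f'(a)=-1.636e+00  a ← 47.670061 − (+1.650e-08/-1.636e+00) = 47.670061
iter 5: u=1.278727  f(a)=+2.842e-14  f'(a)=-1.636e+00  a ← 47.670061 − (+2.842e-14/-1.636e+00) = 47.670061
converged: |Δa| < 1e-12 after 5 iterations
sag = a·(cosh(S/(2a)) − 1) = 47.670061·(cosh(1.278727) − 1) = 44.582376
T_max/T_min = cosh(S/(2a)) = 1.935228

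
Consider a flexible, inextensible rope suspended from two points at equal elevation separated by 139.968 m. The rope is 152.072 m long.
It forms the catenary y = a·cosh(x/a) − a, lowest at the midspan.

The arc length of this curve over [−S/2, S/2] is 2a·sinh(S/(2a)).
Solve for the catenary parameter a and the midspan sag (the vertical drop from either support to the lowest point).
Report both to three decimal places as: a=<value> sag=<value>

seed: a₀ = √(S³/(24(L−S))) = √(139.968³/(24·12.104)) = 97.156768
iter 1: u=0.720320  f(a)=+3.179e-01  f'(a)=-2.623e-01  a ← 97.156768 − (+3.179e-01/-2.623e-01) = 98.368665
iter 2: u=0.711446  f(a)=+6.046e-03  f'(a)=-2.524e-01  a ← 98.368665 − (+6.046e-03/-2.524e-01) = 98.392617
iter 3: u=0.711273  f(a)=+2.281e-06  f'(a)=-2.523e-01  a ← 98.392617 − (+2.281e-06/-2.523e-01) = 98.392626
iter 4: u=0.711273  f(a)=+3.411e-13  f'(a)=-2.523e-01  a ← 98.392626 − (+3.411e-13/-2.523e-01) = 98.392626
converged: |Δa| < 1e-12 after 4 iterations
sag = a·(cosh(S/(2a)) − 1) = 98.392626·(cosh(0.711273) − 1) = 25.956006
T_max/T_min = cosh(S/(2a)) = 1.263800

a=98.393 sag=25.956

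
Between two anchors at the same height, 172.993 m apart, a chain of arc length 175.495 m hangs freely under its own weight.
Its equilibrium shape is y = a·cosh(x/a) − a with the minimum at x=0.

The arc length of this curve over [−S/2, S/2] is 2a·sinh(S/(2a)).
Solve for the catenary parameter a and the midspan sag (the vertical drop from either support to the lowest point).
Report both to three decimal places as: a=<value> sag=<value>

a=294.260 sag=12.804

seed: a₀ = √(S³/(24(L−S))) = √(172.993³/(24·2.502)) = 293.625333
iter 1: u=0.294581  f(a)=+1.088e-02  f'(a)=-1.719e-02  a ← 293.625333 − (+1.088e-02/-1.719e-02) = 294.258148
iter 2: u=0.293948  f(a)=+3.527e-05  f'(a)=-1.708e-02  a ← 294.258148 − (+3.527e-05/-1.708e-02) = 294.260213
iter 3: u=0.293946  f(a)=+3.734e-10  f'(a)=-1.708e-02  a ← 294.260213 − (+3.734e-10/-1.708e-02) = 294.260213
iter 4: u=0.293946  f(a)=-2.842e-14  f'(a)=-1.708e-02  a ← 294.260213 − (-2.842e-14/-1.708e-02) = 294.260213
converged: |Δa| < 1e-12 after 4 iterations
sag = a·(cosh(S/(2a)) − 1) = 294.260213·(cosh(0.293946) − 1) = 12.804433
T_max/T_min = cosh(S/(2a)) = 1.043514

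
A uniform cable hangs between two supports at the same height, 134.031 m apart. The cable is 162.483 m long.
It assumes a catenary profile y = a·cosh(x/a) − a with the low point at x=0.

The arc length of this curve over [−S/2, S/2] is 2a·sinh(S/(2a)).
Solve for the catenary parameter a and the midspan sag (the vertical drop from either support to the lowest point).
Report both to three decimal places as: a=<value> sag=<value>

a=61.186 sag=40.519

seed: a₀ = √(S³/(24(L−S))) = √(134.031³/(24·28.452)) = 59.380776
iter 1: u=1.128572  f(a)=+1.868e+00  f'(a)=-1.086e+00  a ← 59.380776 − (+1.868e+00/-1.086e+00) = 61.100675
iter 2: u=1.096805  f(a)=+8.422e-02  f'(a)=-9.901e-01  a ← 61.100675 − (+8.422e-02/-9.901e-01) = 61.185743
iter 3: u=1.095280  f(a)=+1.892e-04  f'(a)=-9.856e-01  a ← 61.185743 − (+1.892e-04/-9.856e-01) = 61.185935
iter 4: u=1.095276  f(a)=+9.588e-10  f'(a)=-9.856e-01  a ← 61.185935 − (+9.588e-10/-9.856e-01) = 61.185935
iter 5: u=1.095276  f(a)=+0.000e+00  f'(a)=-9.856e-01  a ← 61.185935 − (+0.000e+00/-9.856e-01) = 61.185935
converged: |Δa| < 1e-12 after 5 iterations
sag = a·(cosh(S/(2a)) − 1) = 61.185935·(cosh(1.095276) − 1) = 40.519030
T_max/T_min = cosh(S/(2a)) = 1.662228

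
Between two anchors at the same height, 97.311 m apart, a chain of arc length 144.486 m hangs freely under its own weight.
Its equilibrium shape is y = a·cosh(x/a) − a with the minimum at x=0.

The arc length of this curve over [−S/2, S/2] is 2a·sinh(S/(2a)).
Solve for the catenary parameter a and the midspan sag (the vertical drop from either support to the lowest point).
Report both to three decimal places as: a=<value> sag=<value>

a=30.408 sag=47.974

seed: a₀ = √(S³/(24(L−S))) = √(97.311³/(24·47.175)) = 28.528657
iter 1: u=1.705496  f(a)=+7.356e+00  f'(a)=-4.375e+00  a ← 28.528657 − (+7.356e+00/-4.375e+00) = 30.210110
iter 2: u=1.610570  f(a)=+7.005e-01  f'(a)=-3.578e+00  a ← 30.210110 − (+7.005e-01/-3.578e+00) = 30.405893
iter 3: u=1.600200  f(a)=+7.828e-03  f'(a)=-3.498e+00  a ← 30.405893 − (+7.828e-03/-3.498e+00) = 30.408131
iter 4: u=1.600082  f(a)=+1.002e-06  f'(a)=-3.497e+00  a ← 30.408131 − (+1.002e-06/-3.497e+00) = 30.408131
iter 5: u=1.600082  f(a)=+2.842e-14  f'(a)=-3.497e+00  a ← 30.408131 − (+2.842e-14/-3.497e+00) = 30.408131
converged: |Δa| < 1e-12 after 5 iterations
sag = a·(cosh(S/(2a)) − 1) = 30.408131·(cosh(1.600082) − 1) = 47.973662
T_max/T_min = cosh(S/(2a)) = 2.577659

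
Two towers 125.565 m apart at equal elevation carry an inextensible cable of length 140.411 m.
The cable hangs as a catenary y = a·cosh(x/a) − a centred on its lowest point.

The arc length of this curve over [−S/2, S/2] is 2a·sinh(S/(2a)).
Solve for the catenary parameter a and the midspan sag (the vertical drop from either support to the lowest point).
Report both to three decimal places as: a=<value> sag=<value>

seed: a₀ = √(S³/(24(L−S))) = √(125.565³/(24·14.846)) = 74.540543
iter 1: u=0.842260  f(a)=+5.356e-01  f'(a)=-4.273e-01  a ← 74.540543 − (+5.356e-01/-4.273e-01) = 75.793878
iter 2: u=0.828332  f(a)=+1.381e-02  f'(a)=-4.055e-01  a ← 75.793878 − (+1.381e-02/-4.055e-01) = 75.827923
iter 3: u=0.827960  f(a)=+9.714e-06  f'(a)=-4.050e-01  a ← 75.827923 − (+9.714e-06/-4.050e-01) = 75.827947
iter 4: u=0.827960  f(a)=+4.832e-12  f'(a)=-4.050e-01  a ← 75.827947 − (+4.832e-12/-4.050e-01) = 75.827947
converged: |Δa| < 1e-12 after 4 iterations
sag = a·(cosh(S/(2a)) − 1) = 75.827947·(cosh(0.827960) − 1) = 27.509799
T_max/T_min = cosh(S/(2a)) = 1.362792

a=75.828 sag=27.510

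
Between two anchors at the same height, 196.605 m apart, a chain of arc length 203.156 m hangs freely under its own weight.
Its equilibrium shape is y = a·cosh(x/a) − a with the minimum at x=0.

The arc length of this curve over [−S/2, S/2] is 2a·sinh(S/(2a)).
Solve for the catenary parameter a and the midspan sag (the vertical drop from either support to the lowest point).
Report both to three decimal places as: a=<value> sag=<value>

a=220.943 sag=22.232

seed: a₀ = √(S³/(24(L−S))) = √(196.605³/(24·6.551)) = 219.853011
iter 1: u=0.447128  f(a)=+6.580e-02  f'(a)=-6.079e-02  a ← 219.853011 − (+6.580e-02/-6.079e-02) = 220.935309
iter 2: u=0.444938  f(a)=+4.890e-04  f'(a)=-5.989e-02  a ← 220.935309 − (+4.890e-04/-5.989e-02) = 220.943474
iter 3: u=0.444921  f(a)=+2.746e-08  f'(a)=-5.989e-02  a ← 220.943474 − (+2.746e-08/-5.989e-02) = 220.943474
iter 4: u=0.444921  f(a)=+0.000e+00  f'(a)=-5.989e-02  a ← 220.943474 − (+0.000e+00/-5.989e-02) = 220.943474
converged: |Δa| < 1e-12 after 4 iterations
sag = a·(cosh(S/(2a)) − 1) = 220.943474·(cosh(0.444921) − 1) = 22.231584
T_max/T_min = cosh(S/(2a)) = 1.100621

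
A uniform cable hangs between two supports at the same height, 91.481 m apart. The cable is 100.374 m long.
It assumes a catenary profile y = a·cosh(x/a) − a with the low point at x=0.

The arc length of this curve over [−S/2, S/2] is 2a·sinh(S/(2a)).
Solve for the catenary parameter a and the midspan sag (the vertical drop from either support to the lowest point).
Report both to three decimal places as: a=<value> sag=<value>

a=60.746 sag=18.050

seed: a₀ = √(S³/(24(L−S))) = √(91.481³/(24·8.893)) = 59.891693
iter 1: u=0.763720  f(a)=+2.630e-01  f'(a)=-3.147e-01  a ← 59.891693 − (+2.630e-01/-3.147e-01) = 60.727469
iter 2: u=0.753209  f(a)=+5.606e-03  f'(a)=-3.014e-01  a ← 60.727469 − (+5.606e-03/-3.014e-01) = 60.746071
iter 3: u=0.752979  f(a)=+2.671e-06  f'(a)=-3.011e-01  a ← 60.746071 − (+2.671e-06/-3.011e-01) = 60.746079
iter 4: u=0.752979  f(a)=+5.969e-13  f'(a)=-3.011e-01  a ← 60.746079 − (+5.969e-13/-3.011e-01) = 60.746079
converged: |Δa| < 1e-12 after 4 iterations
sag = a·(cosh(S/(2a)) − 1) = 60.746079·(cosh(0.752979) − 1) = 18.049994
T_max/T_min = cosh(S/(2a)) = 1.297138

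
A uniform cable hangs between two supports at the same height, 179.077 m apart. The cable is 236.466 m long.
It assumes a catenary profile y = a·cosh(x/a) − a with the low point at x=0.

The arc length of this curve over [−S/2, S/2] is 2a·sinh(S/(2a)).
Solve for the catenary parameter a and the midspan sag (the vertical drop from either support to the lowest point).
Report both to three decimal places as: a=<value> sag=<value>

seed: a₀ = √(S³/(24(L−S))) = √(179.077³/(24·57.389)) = 64.571335
iter 1: u=1.386660  f(a)=+5.777e+00  f'(a)=-2.144e+00  a ← 64.571335 − (+5.777e+00/-2.144e+00) = 67.266228
iter 2: u=1.331106  f(a)=+3.813e-01  f'(a)=-1.869e+00  a ← 67.266228 − (+3.813e-01/-1.869e+00) = 67.470244
iter 3: u=1.327081  f(a)=+1.921e-03  f'(a)=-1.850e+00  a ← 67.470244 − (+1.921e-03/-1.850e+00) = 67.471283
iter 4: u=1.327061  f(a)=+4.932e-08  f'(a)=-1.850e+00  a ← 67.471283 − (+4.932e-08/-1.850e+00) = 67.471283
iter 5: u=1.327061  f(a)=+0.000e+00  f'(a)=-1.850e+00  a ← 67.471283 − (+0.000e+00/-1.850e+00) = 67.471283
converged: |Δa| < 1e-12 after 5 iterations
sag = a·(cosh(S/(2a)) − 1) = 67.471283·(cosh(1.327061) − 1) = 68.658862
T_max/T_min = cosh(S/(2a)) = 2.017601

a=67.471 sag=68.659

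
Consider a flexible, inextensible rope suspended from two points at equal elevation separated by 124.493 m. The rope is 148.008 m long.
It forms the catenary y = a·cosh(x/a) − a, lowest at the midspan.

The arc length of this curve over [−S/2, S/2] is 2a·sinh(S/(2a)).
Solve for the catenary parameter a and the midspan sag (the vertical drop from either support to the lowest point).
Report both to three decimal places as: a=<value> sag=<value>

a=60.060 sag=35.249

seed: a₀ = √(S³/(24(L−S))) = √(124.493³/(24·23.515)) = 58.470834
iter 1: u=1.064573  f(a)=+1.369e+00  f'(a)=-8.993e-01  a ← 58.470834 − (+1.369e+00/-8.993e-01) = 59.993229
iter 2: u=1.037559  f(a)=+5.529e-02  f'(a)=-8.279e-01  a ← 59.993229 − (+5.529e-02/-8.279e-01) = 60.060009
iter 3: u=1.036405  f(a)=+9.859e-05  f'(a)=-8.250e-01  a ← 60.060009 − (+9.859e-05/-8.250e-01) = 60.060129
iter 4: u=1.036403  f(a)=+3.147e-10  f'(a)=-8.250e-01  a ← 60.060129 − (+3.147e-10/-8.250e-01) = 60.060129
iter 5: u=1.036403  f(a)=-2.842e-14  f'(a)=-8.250e-01  a ← 60.060129 − (-2.842e-14/-8.250e-01) = 60.060129
converged: |Δa| < 1e-12 after 5 iterations
sag = a·(cosh(S/(2a)) − 1) = 60.060129·(cosh(1.036403) − 1) = 35.248901
T_max/T_min = cosh(S/(2a)) = 1.586894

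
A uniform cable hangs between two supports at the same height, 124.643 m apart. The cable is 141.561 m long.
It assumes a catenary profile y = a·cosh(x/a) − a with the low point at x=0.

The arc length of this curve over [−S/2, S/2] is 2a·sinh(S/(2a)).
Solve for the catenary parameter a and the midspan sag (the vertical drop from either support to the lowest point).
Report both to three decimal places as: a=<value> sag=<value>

a=70.423 sag=29.423

seed: a₀ = √(S³/(24(L−S))) = √(124.643³/(24·16.918)) = 69.059226
iter 1: u=0.902436  f(a)=+7.024e-01  f'(a)=-5.310e-01  a ← 69.059226 − (+7.024e-01/-5.310e-01) = 70.381928
iter 2: u=0.885476  f(a)=+2.069e-02  f'(a)=-5.002e-01  a ← 70.381928 − (+2.069e-02/-5.002e-01) = 70.423290
iter 3: u=0.884956  f(a)=+1.915e-05  f'(a)=-4.992e-01  a ← 70.423290 − (+1.915e-05/-4.992e-01) = 70.423328
iter 4: u=0.884955  f(a)=+1.643e-11  f'(a)=-4.992e-01  a ← 70.423328 − (+1.643e-11/-4.992e-01) = 70.423328
converged: |Δa| < 1e-12 after 4 iterations
sag = a·(cosh(S/(2a)) − 1) = 70.423328·(cosh(0.884955) − 1) = 29.423176
T_max/T_min = cosh(S/(2a)) = 1.417804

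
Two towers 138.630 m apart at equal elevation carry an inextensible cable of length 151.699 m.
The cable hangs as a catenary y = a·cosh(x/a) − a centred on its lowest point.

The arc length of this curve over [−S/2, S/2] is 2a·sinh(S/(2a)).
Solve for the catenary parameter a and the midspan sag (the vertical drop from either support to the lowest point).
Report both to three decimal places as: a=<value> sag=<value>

seed: a₀ = √(S³/(24(L−S))) = √(138.630³/(24·13.069)) = 92.163516
iter 1: u=0.752087  f(a)=+3.746e-01  f'(a)=-3.000e-01  a ← 92.163516 − (+3.746e-01/-3.000e-01) = 93.412396
iter 2: u=0.742032  f(a)=+7.751e-03  f'(a)=-2.877e-01  a ← 93.412396 − (+7.751e-03/-2.877e-01) = 93.439339
iter 3: u=0.741818  f(a)=+3.473e-06  f'(a)=-2.874e-01  a ← 93.439339 − (+3.473e-06/-2.874e-01) = 93.439351
iter 4: u=0.741818  f(a)=+6.821e-13  f'(a)=-2.874e-01  a ← 93.439351 − (+6.821e-13/-2.874e-01) = 93.439351
converged: |Δa| < 1e-12 after 4 iterations
sag = a·(cosh(S/(2a)) − 1) = 93.439351·(cosh(0.741818) − 1) = 26.910385
T_max/T_min = cosh(S/(2a)) = 1.287998

a=93.439 sag=26.910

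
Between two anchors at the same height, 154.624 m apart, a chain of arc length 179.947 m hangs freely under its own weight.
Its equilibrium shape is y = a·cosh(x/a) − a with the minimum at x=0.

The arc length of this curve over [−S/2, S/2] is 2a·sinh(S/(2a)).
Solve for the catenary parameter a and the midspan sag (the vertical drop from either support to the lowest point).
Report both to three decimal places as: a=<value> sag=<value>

a=79.840 sag=40.450

seed: a₀ = √(S³/(24(L−S))) = √(154.624³/(24·25.323)) = 77.992377
iter 1: u=0.991276  f(a)=+1.274e+00  f'(a)=-7.155e-01  a ← 77.992377 − (+1.274e+00/-7.155e-01) = 79.772579
iter 2: u=0.969155  f(a)=+4.491e-02  f'(a)=-6.658e-01  a ← 79.772579 − (+4.491e-02/-6.658e-01) = 79.840035
iter 3: u=0.968336  f(a)=+6.037e-05  f'(a)=-6.640e-01  a ← 79.840035 − (+6.037e-05/-6.640e-01) = 79.840126
iter 4: u=0.968335  f(a)=+1.094e-10  f'(a)=-6.640e-01  a ← 79.840126 − (+1.094e-10/-6.640e-01) = 79.840126
iter 5: u=0.968335  f(a)=+0.000e+00  f'(a)=-6.640e-01  a ← 79.840126 − (+0.000e+00/-6.640e-01) = 79.840126
converged: |Δa| < 1e-12 after 5 iterations
sag = a·(cosh(S/(2a)) − 1) = 79.840126·(cosh(0.968335) − 1) = 40.449842
T_max/T_min = cosh(S/(2a)) = 1.506635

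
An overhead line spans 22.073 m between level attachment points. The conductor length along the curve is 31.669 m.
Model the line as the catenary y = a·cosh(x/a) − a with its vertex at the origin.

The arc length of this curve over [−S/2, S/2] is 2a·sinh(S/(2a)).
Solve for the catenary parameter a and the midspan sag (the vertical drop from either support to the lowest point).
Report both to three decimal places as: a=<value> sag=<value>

seed: a₀ = √(S³/(24(L−S))) = √(22.073³/(24·9.596)) = 6.833470
iter 1: u=1.615065  f(a)=+1.332e+00  f'(a)=-3.613e+00  a ← 6.833470 − (+1.332e+00/-3.613e+00) = 7.202202
iter 2: u=1.532379  f(a)=+1.154e-01  f'(a)=-3.012e+00  a ← 7.202202 − (+1.154e-01/-3.012e+00) = 7.240529
iter 3: u=1.524267  f(a)=+1.048e-03  f'(a)=-2.957e+00  a ← 7.240529 − (+1.048e-03/-2.957e+00) = 7.240883
iter 4: u=1.524193  f(a)=+8.816e-08  f'(a)=-2.957e+00  a ← 7.240883 − (+8.816e-08/-2.957e+00) = 7.240883
iter 5: u=1.524193  f(a)=+7.105e-15  f'(a)=-2.957e+00  a ← 7.240883 − (+7.105e-15/-2.957e+00) = 7.240883
converged: |Δa| < 1e-12 after 5 iterations
sag = a·(cosh(S/(2a)) − 1) = 7.240883·(cosh(1.524193) − 1) = 10.170658
T_max/T_min = cosh(S/(2a)) = 2.404616

a=7.241 sag=10.171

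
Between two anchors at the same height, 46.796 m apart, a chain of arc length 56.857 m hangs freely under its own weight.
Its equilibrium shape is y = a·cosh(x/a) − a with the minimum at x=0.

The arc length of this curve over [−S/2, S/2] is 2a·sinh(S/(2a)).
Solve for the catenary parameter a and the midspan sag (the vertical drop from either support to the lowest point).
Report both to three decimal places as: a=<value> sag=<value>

seed: a₀ = √(S³/(24(L−S))) = √(46.796³/(24·10.061)) = 20.600934
iter 1: u=1.135774  f(a)=+6.692e-01  f'(a)=-1.109e+00  a ← 20.600934 − (+6.692e-01/-1.109e+00) = 21.204541
iter 2: u=1.103443  f(a)=+3.054e-02  f'(a)=-1.010e+00  a ← 21.204541 − (+3.054e-02/-1.010e+00) = 21.234790
iter 3: u=1.101871  f(a)=+7.033e-05  f'(a)=-1.005e+00  a ← 21.234790 − (+7.033e-05/-1.005e+00) = 21.234860
iter 4: u=1.101867  f(a)=+3.749e-10  f'(a)=-1.005e+00  a ← 21.234860 − (+3.749e-10/-1.005e+00) = 21.234860
iter 5: u=1.101867  f(a)=+0.000e+00  f'(a)=-1.005e+00  a ← 21.234860 − (+0.000e+00/-1.005e+00) = 21.234860
converged: |Δa| < 1e-12 after 5 iterations
sag = a·(cosh(S/(2a)) − 1) = 21.234860·(cosh(1.101867) − 1) = 14.248924
T_max/T_min = cosh(S/(2a)) = 1.671016

a=21.235 sag=14.249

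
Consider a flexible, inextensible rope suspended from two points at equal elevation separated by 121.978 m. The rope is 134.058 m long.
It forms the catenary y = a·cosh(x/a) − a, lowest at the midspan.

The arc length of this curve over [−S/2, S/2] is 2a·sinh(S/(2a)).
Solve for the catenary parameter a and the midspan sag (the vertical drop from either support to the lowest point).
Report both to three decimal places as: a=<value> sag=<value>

seed: a₀ = √(S³/(24(L−S))) = √(121.978³/(24·12.080)) = 79.119434
iter 1: u=0.770847  f(a)=+3.640e-01  f'(a)=-3.239e-01  a ← 79.119434 − (+3.640e-01/-3.239e-01) = 80.243316
iter 2: u=0.760051  f(a)=+7.902e-03  f'(a)=-3.100e-01  a ← 80.243316 − (+7.902e-03/-3.100e-01) = 80.268807
iter 3: u=0.759809  f(a)=+3.906e-06  f'(a)=-3.097e-01  a ← 80.268807 − (+3.906e-06/-3.097e-01) = 80.268820
iter 4: u=0.759809  f(a)=+9.663e-13  f'(a)=-3.097e-01  a ← 80.268820 − (+9.663e-13/-3.097e-01) = 80.268820
converged: |Δa| < 1e-12 after 4 iterations
sag = a·(cosh(S/(2a)) − 1) = 80.268820·(cosh(0.759809) − 1) = 24.306370
T_max/T_min = cosh(S/(2a)) = 1.302812

a=80.269 sag=24.306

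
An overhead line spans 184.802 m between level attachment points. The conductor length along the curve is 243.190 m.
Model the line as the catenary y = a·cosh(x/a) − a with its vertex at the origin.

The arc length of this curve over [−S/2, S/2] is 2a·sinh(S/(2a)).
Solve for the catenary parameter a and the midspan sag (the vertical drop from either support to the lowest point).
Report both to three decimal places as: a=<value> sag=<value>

a=70.085 sag=70.262

seed: a₀ = √(S³/(24(L−S))) = √(184.802³/(24·58.388)) = 67.110825
iter 1: u=1.376842  f(a)=+5.791e+00  f'(a)=-2.093e+00  a ← 67.110825 − (+5.791e+00/-2.093e+00) = 69.877505
iter 2: u=1.322328  f(a)=+3.773e-01  f'(a)=-1.828e+00  a ← 69.877505 − (+3.773e-01/-1.828e+00) = 70.083891
iter 3: u=1.318434  f(a)=+1.849e-03  f'(a)=-1.810e+00  a ← 70.083891 − (+1.849e-03/-1.810e+00) = 70.084913
iter 4: u=1.318415  f(a)=+4.490e-08  f'(a)=-1.810e+00  a ← 70.084913 − (+4.490e-08/-1.810e+00) = 70.084913
iter 5: u=1.318415  f(a)=+5.684e-14  f'(a)=-1.810e+00  a ← 70.084913 − (+5.684e-14/-1.810e+00) = 70.084913
converged: |Δa| < 1e-12 after 5 iterations
sag = a·(cosh(S/(2a)) − 1) = 70.084913·(cosh(1.318415) − 1) = 70.261940
T_max/T_min = cosh(S/(2a)) = 2.002526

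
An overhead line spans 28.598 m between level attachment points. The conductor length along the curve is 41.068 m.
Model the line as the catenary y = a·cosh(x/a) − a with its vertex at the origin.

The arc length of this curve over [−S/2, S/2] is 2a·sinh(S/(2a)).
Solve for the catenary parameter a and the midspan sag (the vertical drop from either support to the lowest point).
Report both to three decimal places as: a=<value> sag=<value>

seed: a₀ = √(S³/(24(L−S))) = √(28.598³/(24·12.470)) = 8.840252
iter 1: u=1.617488  f(a)=+1.737e+00  f'(a)=-3.632e+00  a ← 8.840252 − (+1.737e+00/-3.632e+00) = 9.318441
iter 2: u=1.534484  f(a)=+1.509e-01  f'(a)=-3.026e+00  a ← 9.318441 − (+1.509e-01/-3.026e+00) = 9.368301
iter 3: u=1.526317  f(a)=+1.378e-03  f'(a)=-2.971e+00  a ← 9.368301 − (+1.378e-03/-2.971e+00) = 9.368765
iter 4: u=1.526242  f(a)=+1.172e-07  f'(a)=-2.970e+00  a ← 9.368765 − (+1.172e-07/-2.970e+00) = 9.368765
iter 5: u=1.526242  f(a)=+0.000e+00  f'(a)=-2.970e+00  a ← 9.368765 − (+0.000e+00/-2.970e+00) = 9.368765
converged: |Δa| < 1e-12 after 5 iterations
sag = a·(cosh(S/(2a)) − 1) = 9.368765·(cosh(1.526242) − 1) = 13.201545
T_max/T_min = cosh(S/(2a)) = 2.409102

a=9.369 sag=13.202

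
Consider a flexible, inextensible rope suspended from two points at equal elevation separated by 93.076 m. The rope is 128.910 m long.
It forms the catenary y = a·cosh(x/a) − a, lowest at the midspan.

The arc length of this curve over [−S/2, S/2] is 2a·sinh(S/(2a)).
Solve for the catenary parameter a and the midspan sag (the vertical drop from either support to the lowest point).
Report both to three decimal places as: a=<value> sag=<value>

seed: a₀ = √(S³/(24(L−S))) = √(93.076³/(24·35.834)) = 30.619867
iter 1: u=1.519863  f(a)=+4.374e+00  f'(a)=-2.928e+00  a ← 30.619867 − (+4.374e+00/-2.928e+00) = 32.113781
iter 2: u=1.449160  f(a)=+3.405e-01  f'(a)=-2.488e+00  a ← 32.113781 − (+3.405e-01/-2.488e+00) = 32.250617
iter 3: u=1.443011  f(a)=+2.448e-03  f'(a)=-2.453e+00  a ← 32.250617 − (+2.448e-03/-2.453e+00) = 32.251615
iter 4: u=1.442967  f(a)=+1.286e-07  f'(a)=-2.452e+00  a ← 32.251615 − (+1.286e-07/-2.452e+00) = 32.251615
iter 5: u=1.442966  f(a)=+0.000e+00  f'(a)=-2.452e+00  a ← 32.251615 − (+0.000e+00/-2.452e+00) = 32.251615
converged: |Δa| < 1e-12 after 5 iterations
sag = a·(cosh(S/(2a)) − 1) = 32.251615·(cosh(1.442966) − 1) = 39.822054
T_max/T_min = cosh(S/(2a)) = 2.234731

a=32.252 sag=39.822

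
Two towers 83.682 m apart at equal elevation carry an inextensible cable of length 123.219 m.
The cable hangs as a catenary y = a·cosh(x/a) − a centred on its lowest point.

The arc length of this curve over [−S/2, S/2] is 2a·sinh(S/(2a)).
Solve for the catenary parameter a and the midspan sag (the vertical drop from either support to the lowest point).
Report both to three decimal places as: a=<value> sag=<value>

a=26.450 sag=40.597

seed: a₀ = √(S³/(24(L−S))) = √(83.682³/(24·39.537)) = 24.850813
iter 1: u=1.683687  f(a)=+5.998e+00  f'(a)=-4.180e+00  a ← 24.850813 − (+5.998e+00/-4.180e+00) = 26.285540
iter 2: u=1.591788  f(a)=+5.586e-01  f'(a)=-3.435e+00  a ← 26.285540 − (+5.586e-01/-3.435e+00) = 26.448174
iter 3: u=1.582000  f(a)=+5.945e-03  f'(a)=-3.362e+00  a ← 26.448174 − (+5.945e-03/-3.362e+00) = 26.449942
iter 4: u=1.581894  f(a)=+6.892e-07  f'(a)=-3.361e+00  a ← 26.449942 − (+6.892e-07/-3.361e+00) = 26.449942
iter 5: u=1.581894  f(a)=-1.421e-14  f'(a)=-3.361e+00  a ← 26.449942 − (-1.421e-14/-3.361e+00) = 26.449942
converged: |Δa| < 1e-12 after 5 iterations
sag = a·(cosh(S/(2a)) − 1) = 26.449942·(cosh(1.581894) − 1) = 40.597279
T_max/T_min = cosh(S/(2a)) = 2.534872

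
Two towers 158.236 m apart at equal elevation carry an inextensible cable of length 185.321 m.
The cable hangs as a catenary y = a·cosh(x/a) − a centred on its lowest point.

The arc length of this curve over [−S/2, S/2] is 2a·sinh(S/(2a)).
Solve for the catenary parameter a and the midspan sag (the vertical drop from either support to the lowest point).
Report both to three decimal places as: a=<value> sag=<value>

seed: a₀ = √(S³/(24(L−S))) = √(158.236³/(24·27.085)) = 78.070669
iter 1: u=1.013415  f(a)=+1.425e+00  f'(a)=-7.678e-01  a ← 78.070669 − (+1.425e+00/-7.678e-01) = 79.927091
iter 2: u=0.989877  f(a)=+5.242e-02  f'(a)=-7.122e-01  a ← 79.927091 − (+5.242e-02/-7.122e-01) = 80.000694
iter 3: u=0.988966  f(a)=+7.691e-05  f'(a)=-7.102e-01  a ← 80.000694 − (+7.691e-05/-7.102e-01) = 80.000802
iter 4: u=0.988965  f(a)=+1.661e-10  f'(a)=-7.102e-01  a ← 80.000802 − (+1.661e-10/-7.102e-01) = 80.000802
iter 5: u=0.988965  f(a)=+0.000e+00  f'(a)=-7.102e-01  a ← 80.000802 − (+0.000e+00/-7.102e-01) = 80.000802
converged: |Δa| < 1e-12 after 5 iterations
sag = a·(cosh(S/(2a)) − 1) = 80.000802·(cosh(0.988965) − 1) = 42.416912
T_max/T_min = cosh(S/(2a)) = 1.530206

a=80.001 sag=42.417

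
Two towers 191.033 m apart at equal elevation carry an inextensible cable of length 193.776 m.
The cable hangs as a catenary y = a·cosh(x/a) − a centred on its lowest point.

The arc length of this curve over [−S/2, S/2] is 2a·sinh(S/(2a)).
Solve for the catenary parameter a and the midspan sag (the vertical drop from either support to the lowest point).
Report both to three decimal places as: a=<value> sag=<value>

a=326.118 sag=14.088

seed: a₀ = √(S³/(24(L−S))) = √(191.033³/(24·2.743)) = 325.419871
iter 1: u=0.293518  f(a)=+1.184e-02  f'(a)=-1.700e-02  a ← 325.419871 − (+1.184e-02/-1.700e-02) = 326.116188
iter 2: u=0.292891  f(a)=+3.811e-05  f'(a)=-1.689e-02  a ← 326.116188 − (+3.811e-05/-1.689e-02) = 326.118444
iter 3: u=0.292889  f(a)=+3.976e-10  f'(a)=-1.689e-02  a ← 326.118444 − (+3.976e-10/-1.689e-02) = 326.118444
iter 4: u=0.292889  f(a)=+0.000e+00  f'(a)=-1.689e-02  a ← 326.118444 − (+0.000e+00/-1.689e-02) = 326.118444
converged: |Δa| < 1e-12 after 4 iterations
sag = a·(cosh(S/(2a)) − 1) = 326.118444·(cosh(0.292889) − 1) = 14.088146
T_max/T_min = cosh(S/(2a)) = 1.043199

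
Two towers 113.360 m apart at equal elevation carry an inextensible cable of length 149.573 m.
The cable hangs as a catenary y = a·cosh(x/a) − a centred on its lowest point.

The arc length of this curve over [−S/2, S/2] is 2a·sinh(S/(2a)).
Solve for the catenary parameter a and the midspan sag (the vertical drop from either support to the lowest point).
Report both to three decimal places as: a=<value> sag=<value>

seed: a₀ = √(S³/(24(L−S))) = √(113.360³/(24·36.213)) = 40.940381
iter 1: u=1.384452  f(a)=+3.633e+00  f'(a)=-2.132e+00  a ← 40.940381 − (+3.633e+00/-2.132e+00) = 42.644336
iter 2: u=1.329133  f(a)=+2.391e-01  f'(a)=-1.860e+00  a ← 42.644336 − (+2.391e-01/-1.860e+00) = 42.772908
iter 3: u=1.325138  f(a)=+1.197e-03  f'(a)=-1.841e+00  a ← 42.772908 − (+1.197e-03/-1.841e+00) = 42.773558
iter 4: u=1.325118  f(a)=+3.035e-08  f'(a)=-1.841e+00  a ← 42.773558 − (+3.035e-08/-1.841e+00) = 42.773558
iter 5: u=1.325118  f(a)=-2.842e-14  f'(a)=-1.841e+00  a ← 42.773558 − (-2.842e-14/-1.841e+00) = 42.773558
converged: |Δa| < 1e-12 after 5 iterations
sag = a·(cosh(S/(2a)) − 1) = 42.773558·(cosh(1.325118) − 1) = 43.380942
T_max/T_min = cosh(S/(2a)) = 2.014200

a=42.774 sag=43.381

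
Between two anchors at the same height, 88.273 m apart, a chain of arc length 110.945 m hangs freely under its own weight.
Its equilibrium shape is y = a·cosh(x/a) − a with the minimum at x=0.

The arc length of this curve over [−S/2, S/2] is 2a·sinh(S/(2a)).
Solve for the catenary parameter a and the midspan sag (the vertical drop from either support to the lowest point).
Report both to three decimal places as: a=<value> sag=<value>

a=36.850 sag=29.747

seed: a₀ = √(S³/(24(L−S))) = √(88.273³/(24·22.672)) = 35.554231
iter 1: u=1.241385  f(a)=+1.812e+00  f'(a)=-1.483e+00  a ← 35.554231 − (+1.812e+00/-1.483e+00) = 36.776342
iter 2: u=1.200133  f(a)=+9.764e-02  f'(a)=-1.327e+00  a ← 36.776342 − (+9.764e-02/-1.327e+00) = 36.849916
iter 3: u=1.197737  f(a)=+3.191e-04  f'(a)=-1.318e+00  a ← 36.849916 − (+3.191e-04/-1.318e+00) = 36.850158
iter 4: u=1.197729  f(a)=+3.433e-09  f'(a)=-1.318e+00  a ← 36.850158 − (+3.433e-09/-1.318e+00) = 36.850158
iter 5: u=1.197729  f(a)=+0.000e+00  f'(a)=-1.318e+00  a ← 36.850158 − (+0.000e+00/-1.318e+00) = 36.850158
converged: |Δa| < 1e-12 after 5 iterations
sag = a·(cosh(S/(2a)) − 1) = 36.850158·(cosh(1.197729) − 1) = 29.746632
T_max/T_min = cosh(S/(2a)) = 1.807232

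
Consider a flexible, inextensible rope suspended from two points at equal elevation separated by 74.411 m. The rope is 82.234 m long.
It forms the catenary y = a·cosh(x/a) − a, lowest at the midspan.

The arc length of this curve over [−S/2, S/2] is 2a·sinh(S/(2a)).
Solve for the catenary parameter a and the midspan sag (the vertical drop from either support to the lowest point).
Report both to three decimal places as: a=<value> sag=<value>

seed: a₀ = √(S³/(24(L−S))) = √(74.411³/(24·7.823)) = 46.845020
iter 1: u=0.794225  f(a)=+2.505e-01  f'(a)=-3.555e-01  a ← 46.845020 − (+2.505e-01/-3.555e-01) = 47.549500
iter 2: u=0.782458  f(a)=+5.762e-03  f'(a)=-3.394e-01  a ← 47.549500 − (+5.762e-03/-3.394e-01) = 47.566480
iter 3: u=0.782179  f(a)=+3.209e-06  f'(a)=-3.390e-01  a ← 47.566480 − (+3.209e-06/-3.390e-01) = 47.566489
iter 4: u=0.782179  f(a)=+1.009e-12  f'(a)=-3.390e-01  a ← 47.566489 − (+1.009e-12/-3.390e-01) = 47.566489
converged: |Δa| < 1e-12 after 4 iterations
sag = a·(cosh(S/(2a)) − 1) = 47.566489·(cosh(0.782179) − 1) = 15.307819
T_max/T_min = cosh(S/(2a)) = 1.321819

a=47.566 sag=15.308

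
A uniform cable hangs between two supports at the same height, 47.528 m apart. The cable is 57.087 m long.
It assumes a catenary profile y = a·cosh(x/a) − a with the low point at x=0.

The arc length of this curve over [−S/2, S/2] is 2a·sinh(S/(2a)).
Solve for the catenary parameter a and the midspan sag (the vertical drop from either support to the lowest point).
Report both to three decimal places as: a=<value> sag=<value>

a=22.257 sag=13.938

seed: a₀ = √(S³/(24(L−S))) = √(47.528³/(24·9.559)) = 21.632786
iter 1: u=1.098518  f(a)=+5.936e-01  f'(a)=-9.951e-01  a ← 21.632786 − (+5.936e-01/-9.951e-01) = 22.229325
iter 2: u=1.069038  f(a)=+2.544e-02  f'(a)=-9.115e-01  a ← 22.229325 − (+2.544e-02/-9.115e-01) = 22.257236
iter 3: u=1.067698  f(a)=+5.136e-05  f'(a)=-9.078e-01  a ← 22.257236 − (+5.136e-05/-9.078e-01) = 22.257293
iter 4: u=1.067695  f(a)=+2.102e-10  f'(a)=-9.078e-01  a ← 22.257293 − (+2.102e-10/-9.078e-01) = 22.257293
iter 5: u=1.067695  f(a)=+7.105e-15  f'(a)=-9.078e-01  a ← 22.257293 − (+7.105e-15/-9.078e-01) = 22.257293
converged: |Δa| < 1e-12 after 5 iterations
sag = a·(cosh(S/(2a)) − 1) = 22.257293·(cosh(1.067695) − 1) = 13.938266
T_max/T_min = cosh(S/(2a)) = 1.626234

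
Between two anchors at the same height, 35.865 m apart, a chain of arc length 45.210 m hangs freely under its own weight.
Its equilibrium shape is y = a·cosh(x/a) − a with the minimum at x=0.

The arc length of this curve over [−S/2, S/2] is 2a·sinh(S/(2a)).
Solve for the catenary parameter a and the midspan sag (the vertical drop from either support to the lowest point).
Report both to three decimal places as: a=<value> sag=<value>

seed: a₀ = √(S³/(24(L−S))) = √(35.865³/(24·9.345)) = 14.342042
iter 1: u=1.250345  f(a)=+7.583e-01  f'(a)=-1.519e+00  a ← 14.342042 − (+7.583e-01/-1.519e+00) = 14.841363
iter 2: u=1.208279  f(a)=+4.140e-02  f'(a)=-1.357e+00  a ← 14.841363 − (+4.140e-02/-1.357e+00) = 14.871873
iter 3: u=1.205800  f(a)=+1.392e-04  f'(a)=-1.348e+00  a ← 14.871873 − (+1.392e-04/-1.348e+00) = 14.871976
iter 4: u=1.205791  f(a)=+1.584e-09  f'(a)=-1.348e+00  a ← 14.871976 − (+1.584e-09/-1.348e+00) = 14.871976
iter 5: u=1.205791  f(a)=+0.000e+00  f'(a)=-1.348e+00  a ← 14.871976 − (+0.000e+00/-1.348e+00) = 14.871976
converged: |Δa| < 1e-12 after 5 iterations
sag = a·(cosh(S/(2a)) − 1) = 14.871976·(cosh(1.205791) − 1) = 12.186511
T_max/T_min = cosh(S/(2a)) = 1.819428

a=14.872 sag=12.187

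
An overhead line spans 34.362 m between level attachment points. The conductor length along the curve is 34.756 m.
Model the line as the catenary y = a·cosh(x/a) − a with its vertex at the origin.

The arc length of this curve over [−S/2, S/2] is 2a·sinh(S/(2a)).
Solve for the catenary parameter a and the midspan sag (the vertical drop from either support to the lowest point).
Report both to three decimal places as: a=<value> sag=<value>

seed: a₀ = √(S³/(24(L−S))) = √(34.362³/(24·0.394)) = 65.503411
iter 1: u=0.262292  f(a)=+1.358e-03  f'(a)=-1.211e-02  a ← 65.503411 − (+1.358e-03/-1.211e-02) = 65.615484
iter 2: u=0.261844  f(a)=+3.492e-06  f'(a)=-1.205e-02  a ← 65.615484 − (+3.492e-06/-1.205e-02) = 65.615774
iter 3: u=0.261843  f(a)=+2.325e-11  f'(a)=-1.205e-02  a ← 65.615774 − (+2.325e-11/-1.205e-02) = 65.615774
iter 4: u=0.261843  f(a)=+0.000e+00  f'(a)=-1.205e-02  a ← 65.615774 − (+0.000e+00/-1.205e-02) = 65.615774
converged: |Δa| < 1e-12 after 4 iterations
sag = a·(cosh(S/(2a)) − 1) = 65.615774·(cosh(0.261843) − 1) = 2.262239
T_max/T_min = cosh(S/(2a)) = 1.034477

a=65.616 sag=2.262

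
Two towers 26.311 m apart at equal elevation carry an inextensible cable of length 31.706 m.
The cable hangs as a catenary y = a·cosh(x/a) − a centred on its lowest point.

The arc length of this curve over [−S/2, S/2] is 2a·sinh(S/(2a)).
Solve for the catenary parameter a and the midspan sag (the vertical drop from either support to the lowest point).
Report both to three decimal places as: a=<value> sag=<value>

seed: a₀ = √(S³/(24(L−S))) = √(26.311³/(24·5.395)) = 11.860546
iter 1: u=1.109182  f(a)=+3.418e-01  f'(a)=-1.027e+00  a ← 11.860546 − (+3.418e-01/-1.027e+00) = 12.193419
iter 2: u=1.078902  f(a)=+1.492e-02  f'(a)=-9.388e-01  a ← 12.193419 − (+1.492e-02/-9.388e-01) = 12.209306
iter 3: u=1.077498  f(a)=+3.128e-05  f'(a)=-9.349e-01  a ← 12.209306 − (+3.128e-05/-9.349e-01) = 12.209339
iter 4: u=1.077495  f(a)=+1.382e-10  f'(a)=-9.349e-01  a ← 12.209339 − (+1.382e-10/-9.349e-01) = 12.209339
iter 5: u=1.077495  f(a)=+3.553e-15  f'(a)=-9.349e-01  a ← 12.209339 − (+3.553e-15/-9.349e-01) = 12.209339
converged: |Δa| < 1e-12 after 5 iterations
sag = a·(cosh(S/(2a)) − 1) = 12.209339·(cosh(1.077495) − 1) = 7.800298
T_max/T_min = cosh(S/(2a)) = 1.638880

a=12.209 sag=7.800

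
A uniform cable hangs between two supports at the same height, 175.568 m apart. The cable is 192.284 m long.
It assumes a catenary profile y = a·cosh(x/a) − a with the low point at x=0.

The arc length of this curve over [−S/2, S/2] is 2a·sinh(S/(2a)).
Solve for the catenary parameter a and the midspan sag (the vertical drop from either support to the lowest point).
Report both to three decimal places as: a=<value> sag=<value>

seed: a₀ = √(S³/(24(L−S))) = √(175.568³/(24·16.716)) = 116.143856
iter 1: u=0.755821  f(a)=+4.840e-01  f'(a)=-3.046e-01  a ← 116.143856 − (+4.840e-01/-3.046e-01) = 117.732687
iter 2: u=0.745621  f(a)=+1.011e-02  f'(a)=-2.920e-01  a ← 117.732687 − (+1.011e-02/-2.920e-01) = 117.767310
iter 3: u=0.745402  f(a)=+4.621e-06  f'(a)=-2.918e-01  a ← 117.767310 − (+4.621e-06/-2.918e-01) = 117.767326
iter 4: u=0.745402  f(a)=+1.023e-12  f'(a)=-2.918e-01  a ← 117.767326 − (+1.023e-12/-2.918e-01) = 117.767326
converged: |Δa| < 1e-12 after 4 iterations
sag = a·(cosh(S/(2a)) − 1) = 117.767326·(cosh(0.745402) − 1) = 34.260393
T_max/T_min = cosh(S/(2a)) = 1.290916

a=117.767 sag=34.260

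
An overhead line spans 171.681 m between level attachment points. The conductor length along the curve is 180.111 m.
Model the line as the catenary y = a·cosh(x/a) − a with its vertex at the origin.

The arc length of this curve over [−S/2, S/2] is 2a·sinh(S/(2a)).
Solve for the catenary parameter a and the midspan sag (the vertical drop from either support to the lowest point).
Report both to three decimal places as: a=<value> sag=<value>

a=159.300 sag=23.693

seed: a₀ = √(S³/(24(L−S))) = √(171.681³/(24·8.430)) = 158.148087
iter 1: u=0.542786  f(a)=+1.251e-01  f'(a)=-1.098e-01  a ← 158.148087 − (+1.251e-01/-1.098e-01) = 159.287201
iter 2: u=0.538904  f(a)=+1.364e-03  f'(a)=-1.074e-01  a ← 159.287201 − (+1.364e-03/-1.074e-01) = 159.299901
iter 3: u=0.538861  f(a)=+1.663e-07  f'(a)=-1.074e-01  a ← 159.299901 − (+1.663e-07/-1.074e-01) = 159.299903
iter 4: u=0.538861  f(a)=-2.842e-14  f'(a)=-1.074e-01  a ← 159.299903 − (-2.842e-14/-1.074e-01) = 159.299903
converged: |Δa| < 1e-12 after 4 iterations
sag = a·(cosh(S/(2a)) − 1) = 159.299903·(cosh(0.538861) − 1) = 23.693136
T_max/T_min = cosh(S/(2a)) = 1.148733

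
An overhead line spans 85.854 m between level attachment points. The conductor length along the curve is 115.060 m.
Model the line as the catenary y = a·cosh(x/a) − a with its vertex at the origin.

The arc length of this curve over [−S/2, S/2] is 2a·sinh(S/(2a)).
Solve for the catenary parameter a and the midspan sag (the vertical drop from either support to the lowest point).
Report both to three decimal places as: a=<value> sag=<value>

seed: a₀ = √(S³/(24(L−S))) = √(85.854³/(24·29.206)) = 30.046863
iter 1: u=1.428668  f(a)=+3.130e+00  f'(a)=-2.371e+00  a ← 30.046863 − (+3.130e+00/-2.371e+00) = 31.366903
iter 2: u=1.368544  f(a)=+2.181e-01  f'(a)=-2.051e+00  a ← 31.366903 − (+2.181e-01/-2.051e+00) = 31.473222
iter 3: u=1.363921  f(a)=+1.234e-03  f'(a)=-2.028e+00  a ← 31.473222 − (+1.234e-03/-2.028e+00) = 31.473831
iter 4: u=1.363895  f(a)=+4.000e-08  f'(a)=-2.028e+00  a ← 31.473831 − (+4.000e-08/-2.028e+00) = 31.473831
iter 5: u=1.363895  f(a)=+1.421e-14  f'(a)=-2.028e+00  a ← 31.473831 − (+1.421e-14/-2.028e+00) = 31.473831
converged: |Δa| < 1e-12 after 5 iterations
sag = a·(cosh(S/(2a)) − 1) = 31.473831·(cosh(1.363895) − 1) = 34.102864
T_max/T_min = cosh(S/(2a)) = 2.083531

a=31.474 sag=34.103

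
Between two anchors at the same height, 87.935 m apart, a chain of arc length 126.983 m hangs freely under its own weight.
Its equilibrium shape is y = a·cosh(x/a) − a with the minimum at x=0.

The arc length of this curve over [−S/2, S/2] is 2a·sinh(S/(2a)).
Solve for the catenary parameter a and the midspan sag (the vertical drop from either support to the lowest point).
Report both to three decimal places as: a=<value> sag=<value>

a=28.574 sag=41.051

seed: a₀ = √(S³/(24(L−S))) = √(87.935³/(24·39.048)) = 26.936281
iter 1: u=1.632278  f(a)=+5.544e+00  f'(a)=-3.749e+00  a ← 26.936281 − (+5.544e+00/-3.749e+00) = 28.415168
iter 2: u=1.547325  f(a)=+4.894e-01  f'(a)=-3.114e+00  a ← 28.415168 − (+4.894e-01/-3.114e+00) = 28.572319
iter 3: u=1.538815  f(a)=+4.627e-03  f'(a)=-3.055e+00  a ← 28.572319 − (+4.627e-03/-3.055e+00) = 28.573834
iter 4: u=1.538733  f(a)=+4.224e-07  f'(a)=-3.055e+00  a ← 28.573834 − (+4.224e-07/-3.055e+00) = 28.573834
iter 5: u=1.538733  f(a)=-1.421e-14  f'(a)=-3.055e+00  a ← 28.573834 − (-1.421e-14/-3.055e+00) = 28.573834
converged: |Δa| < 1e-12 after 5 iterations
sag = a·(cosh(S/(2a)) − 1) = 28.573834·(cosh(1.538733) − 1) = 41.051122
T_max/T_min = cosh(S/(2a)) = 2.436668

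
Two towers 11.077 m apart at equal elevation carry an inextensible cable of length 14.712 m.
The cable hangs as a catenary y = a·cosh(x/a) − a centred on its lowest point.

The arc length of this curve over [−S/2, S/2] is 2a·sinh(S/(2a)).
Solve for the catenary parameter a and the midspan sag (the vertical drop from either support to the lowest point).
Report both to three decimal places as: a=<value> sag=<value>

seed: a₀ = √(S³/(24(L−S))) = √(11.077³/(24·3.635)) = 3.947075
iter 1: u=1.403191  f(a)=+3.751e-01  f'(a)=-2.231e+00  a ← 3.947075 − (+3.751e-01/-2.231e+00) = 4.115207
iter 2: u=1.345862  f(a)=+2.530e-02  f'(a)=-1.939e+00  a ← 4.115207 − (+2.530e-02/-1.939e+00) = 4.128253
iter 3: u=1.341609  f(a)=+1.335e-04  f'(a)=-1.919e+00  a ← 4.128253 − (+1.335e-04/-1.919e+00) = 4.128322
iter 4: u=1.341586  f(a)=+3.759e-09  f'(a)=-1.919e+00  a ← 4.128322 − (+3.759e-09/-1.919e+00) = 4.128322
iter 5: u=1.341586  f(a)=+0.000e+00  f'(a)=-1.919e+00  a ← 4.128322 − (+0.000e+00/-1.919e+00) = 4.128322
converged: |Δa| < 1e-12 after 5 iterations
sag = a·(cosh(S/(2a)) − 1) = 4.128322·(cosh(1.341586) − 1) = 4.306948
T_max/T_min = cosh(S/(2a)) = 2.043268

a=4.128 sag=4.307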